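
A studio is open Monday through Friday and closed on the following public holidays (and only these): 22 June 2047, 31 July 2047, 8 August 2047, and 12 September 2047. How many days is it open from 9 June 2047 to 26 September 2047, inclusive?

9 June 2047 is a Sunday.
From 9 June 2047 to 26 September 2047 is 110 days inclusive.
110 = 7 × 15 + 5, so there are 15 full weeks plus 5 extra days.
Each full week contributes 5 weekdays (Mon–Fri): 15 × 5 = 75.
The 5 extra days are Sunday, Monday, Tuesday, Wednesday, Thursday — 4 of them qualify.
Total: 75 + 4 = 79.
Holidays: 22 June 2047 (Sat); 31 July 2047 (Wed); 8 August 2047 (Thu); 12 September 2047 (Thu).
3 of the 4 holidays fall on weekdays; the rest are weekends and were already excluded.
Business days: 79 − 3 = 76.

76 working days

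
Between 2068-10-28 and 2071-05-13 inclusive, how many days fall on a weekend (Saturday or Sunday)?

2068-10-28 is a Sunday.
The range spans 928 days (inclusive of both endpoints).
928 = 7 × 132 + 4, so there are 132 full weeks plus 4 extra days.
Each full week contributes 2 weekend days (Sat, Sun): 132 × 2 = 264.
The 4 extra days are Sunday, Monday, Tuesday, Wednesday — 1 of them qualifies.
Total: 264 + 1 = 265.

265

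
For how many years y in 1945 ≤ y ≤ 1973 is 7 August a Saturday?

Day of week of August 7 in each year:
1945: Tue, 1946: Wed, 1947: Thu, 1948: Sat ✓, 1949: Sun, 1950: Mon, 1951: Tue, 1952: Thu, 1953: Fri, 1954: Sat ✓, 1955: Sun, 1956: Tue, 1957: Wed, 1958: Thu, 1959: Fri, 1960: Sun, 1961: Mon, 1962: Tue, 1963: Wed, 1964: Fri, 1965: Sat ✓, 1966: Sun, 1967: Mon, 1968: Wed, 1969: Thu, 1970: Fri, 1971: Sat ✓, 1972: Mon, 1973: Tue
Saturdays: 1948, 1954, 1965, 1971.

4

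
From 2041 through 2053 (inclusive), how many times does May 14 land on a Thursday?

2

Day of week of May 14 in each year:
2041: Tue, 2042: Wed, 2043: Thu ✓, 2044: Sat, 2045: Sun, 2046: Mon, 2047: Tue, 2048: Thu ✓, 2049: Fri, 2050: Sat, 2051: Sun, 2052: Tue, 2053: Wed
Thursdays: 2043, 2048.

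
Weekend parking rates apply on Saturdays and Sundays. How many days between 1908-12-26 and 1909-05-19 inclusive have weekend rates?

1908-12-26 is a Saturday.
The range spans 145 days (inclusive of both endpoints).
145 = 7 × 20 + 5, so there are 20 full weeks plus 5 extra days.
Each full week contributes 2 weekend days (Sat, Sun): 20 × 2 = 40.
The 5 extra days are Saturday, Sunday, Monday, Tuesday, Wednesday — 2 of them qualify.
Total: 40 + 2 = 42.

42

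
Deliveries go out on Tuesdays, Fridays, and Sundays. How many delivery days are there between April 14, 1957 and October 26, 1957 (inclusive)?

April 14, 1957 is a Sunday.
From April 14, 1957 to October 26, 1957 is 196 days inclusive.
196 = 7 × 28, so the span is exactly 28 full weeks.
Each full week contributes 3 days from the set (Tue, Fri, Sun): 28 × 3 = 84.

84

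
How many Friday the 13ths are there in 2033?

1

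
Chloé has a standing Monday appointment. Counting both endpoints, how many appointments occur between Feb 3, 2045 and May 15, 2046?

67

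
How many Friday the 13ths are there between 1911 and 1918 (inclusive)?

14

Friday-the-13ths by year:
1911: Jan, Oct
1912: Sep, Dec
1913: Jun
1914: Feb, Mar, Nov
1915: Aug
1916: Oct
1917: Apr, Jul
1918: Sep, Dec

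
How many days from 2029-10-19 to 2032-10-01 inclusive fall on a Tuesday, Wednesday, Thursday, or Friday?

617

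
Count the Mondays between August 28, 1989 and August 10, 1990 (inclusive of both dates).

August 28, 1989 is a Monday.
That's 348 days from start to end, counting both.
348 = 7 × 49 + 5, so there are 49 full weeks plus 5 extra days.
Each full week contributes one Monday: 49 so far.
The 5 extra days are Monday, Tuesday, Wednesday, Thursday, Friday — 1 of them qualifies.
Total: 49 + 1 = 50.

50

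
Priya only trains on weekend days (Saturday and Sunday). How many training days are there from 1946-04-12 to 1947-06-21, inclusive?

125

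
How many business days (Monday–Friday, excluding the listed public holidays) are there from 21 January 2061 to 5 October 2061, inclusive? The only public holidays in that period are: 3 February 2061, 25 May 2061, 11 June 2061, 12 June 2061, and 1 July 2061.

21 January 2061 is a Friday.
The range spans 258 days (inclusive of both endpoints).
258 = 7 × 36 + 6, so there are 36 full weeks plus 6 extra days.
Each full week contributes 5 weekdays (Mon–Fri): 36 × 5 = 180.
The 6 extra days are Friday, Saturday, Sunday, Monday, Tuesday, Wednesday — 4 of them qualify.
Total: 180 + 4 = 184.
Holidays: 3 February 2061 (Thu); 25 May 2061 (Wed); 11 June 2061 (Sat); 12 June 2061 (Sun); 1 July 2061 (Fri).
3 of the 5 holidays fall on weekdays; the rest are weekends and were already excluded.
Business days: 184 − 3 = 181.

181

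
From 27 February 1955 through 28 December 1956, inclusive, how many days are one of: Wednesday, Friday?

27 February 1955 is a Sunday.
From 27 February 1955 to 28 December 1956 is 671 days inclusive.
671 = 7 × 95 + 6, so there are 95 full weeks plus 6 extra days.
Each full week contributes 2 days from the set (Wed, Fri): 95 × 2 = 190.
The 6 extra days are Sunday, Monday, Tuesday, Wednesday, Thursday, Friday — 2 of them qualify.
Total: 190 + 2 = 192.

192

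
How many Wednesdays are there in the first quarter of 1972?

January 1, 1972 is a Saturday.
That's 91 days from start to end, counting both.
91 = 7 × 13, so the span is exactly 13 full weeks.
Each full week contributes one Wednesday: 13 so far.

13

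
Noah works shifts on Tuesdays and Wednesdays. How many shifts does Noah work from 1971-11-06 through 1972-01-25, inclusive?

1971-11-06 is a Saturday.
That's 81 days from start to end, counting both.
81 = 7 × 11 + 4, so there are 11 full weeks plus 4 extra days.
Each full week contributes 2 days from the set (Tue, Wed): 11 × 2 = 22.
The 4 extra days are Saturday, Sunday, Monday, Tuesday — 1 of them qualifies.
Total: 22 + 1 = 23.

23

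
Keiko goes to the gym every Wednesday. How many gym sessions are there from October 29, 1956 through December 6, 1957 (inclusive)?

58 Wednesdays

October 29, 1956 is a Monday.
That's 404 days from start to end, counting both.
404 = 7 × 57 + 5, so there are 57 full weeks plus 5 extra days.
Each full week contributes one Wednesday: 57 so far.
The 5 extra days are Monday, Tuesday, Wednesday, Thursday, Friday — 1 of them qualifies.
Total: 57 + 1 = 58.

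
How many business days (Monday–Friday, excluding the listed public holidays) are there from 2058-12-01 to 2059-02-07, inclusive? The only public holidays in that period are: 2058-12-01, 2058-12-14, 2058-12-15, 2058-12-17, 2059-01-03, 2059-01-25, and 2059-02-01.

48 business days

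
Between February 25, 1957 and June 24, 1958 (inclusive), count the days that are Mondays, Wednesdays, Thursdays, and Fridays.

277

February 25, 1957 is a Monday.
From February 25, 1957 to June 24, 1958 is 485 days inclusive.
485 = 7 × 69 + 2, so there are 69 full weeks plus 2 extra days.
Each full week contributes 4 days from the set (Mon, Wed, Thu, Fri): 69 × 4 = 276.
The 2 extra days are Monday, Tuesday — 1 of them qualifies.
Total: 276 + 1 = 277.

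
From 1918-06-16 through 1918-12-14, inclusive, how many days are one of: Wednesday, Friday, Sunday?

78

1918-06-16 is a Sunday.
The range spans 182 days (inclusive of both endpoints).
182 = 7 × 26, so the span is exactly 26 full weeks.
Each full week contributes 3 days from the set (Wed, Fri, Sun): 26 × 3 = 78.
Total: 78.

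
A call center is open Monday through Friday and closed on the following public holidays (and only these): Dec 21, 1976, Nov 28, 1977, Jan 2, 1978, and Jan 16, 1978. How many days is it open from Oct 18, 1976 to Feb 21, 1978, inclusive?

348 business days

Oct 18, 1976 is a Monday.
From Oct 18, 1976 to Feb 21, 1978 is 492 days inclusive.
492 = 7 × 70 + 2, so there are 70 full weeks plus 2 extra days.
Each full week contributes 5 weekdays (Mon–Fri): 70 × 5 = 350.
The 2 extra days are Mon, Tue — 2 of them qualify.
Total: 350 + 2 = 352.
Holidays: Dec 21, 1976 (Tue); Nov 28, 1977 (Mon); Jan 2, 1978 (Mon); Jan 16, 1978 (Mon).
All 4 holidays fall on weekdays, so subtract 4.
Business days: 352 − 4 = 348.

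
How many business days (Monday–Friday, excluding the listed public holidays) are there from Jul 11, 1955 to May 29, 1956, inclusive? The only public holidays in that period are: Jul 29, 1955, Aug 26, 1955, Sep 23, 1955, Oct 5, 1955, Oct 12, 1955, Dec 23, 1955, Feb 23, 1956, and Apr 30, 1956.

Jul 11, 1955 is a Monday.
That's 324 days from start to end, counting both.
324 = 7 × 46 + 2, so there are 46 full weeks plus 2 extra days.
Each full week contributes 5 weekdays (Mon–Fri): 46 × 5 = 230.
The 2 extra days are Monday, Tuesday — 2 of them qualify.
Total: 230 + 2 = 232.
Holidays: Jul 29, 1955 (Fri); Aug 26, 1955 (Fri); Sep 23, 1955 (Fri); Oct 5, 1955 (Wed); Oct 12, 1955 (Wed); Dec 23, 1955 (Fri); Feb 23, 1956 (Thu); Apr 30, 1956 (Mon).
All 8 holidays fall on weekdays, so subtract 8.
Business days: 232 − 8 = 224.

224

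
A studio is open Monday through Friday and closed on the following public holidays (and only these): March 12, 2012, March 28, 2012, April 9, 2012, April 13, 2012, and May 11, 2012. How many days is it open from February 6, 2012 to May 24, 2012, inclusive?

February 6, 2012 is a Monday.
That's 109 days from start to end, counting both.
109 = 7 × 15 + 4, so there are 15 full weeks plus 4 extra days.
Each full week contributes 5 weekdays (Mon–Fri): 15 × 5 = 75.
The 4 extra days are Monday, Tuesday, Wednesday, Thursday — 4 of them qualify.
Total: 75 + 4 = 79.
Holidays: March 12, 2012 (Mon); March 28, 2012 (Wed); April 9, 2012 (Mon); April 13, 2012 (Fri); May 11, 2012 (Fri).
All 5 holidays fall on weekdays, so subtract 5.
Business days: 79 − 5 = 74.

74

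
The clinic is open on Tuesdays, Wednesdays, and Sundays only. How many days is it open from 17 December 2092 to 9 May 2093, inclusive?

61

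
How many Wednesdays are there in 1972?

1972-01-01 is a Saturday.
From 1972-01-01 to 1972-12-31 is 366 days inclusive.
366 = 7 × 52 + 2, so there are 52 full weeks plus 2 extra days.
Each full week contributes one Wednesday: 52 so far.
The 2 extra days are Saturday, Sunday — none qualify.
Total: 52 + 0 = 52.

52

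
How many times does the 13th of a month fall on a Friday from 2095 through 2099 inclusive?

10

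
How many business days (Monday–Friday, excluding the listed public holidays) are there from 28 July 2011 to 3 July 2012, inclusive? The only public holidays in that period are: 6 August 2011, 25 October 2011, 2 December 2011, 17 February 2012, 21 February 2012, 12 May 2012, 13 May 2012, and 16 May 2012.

28 July 2011 is a Thursday.
The range spans 342 days (inclusive of both endpoints).
342 = 7 × 48 + 6, so there are 48 full weeks plus 6 extra days.
Each full week contributes 5 weekdays (Mon–Fri): 48 × 5 = 240.
The 6 extra days are Thursday, Friday, Saturday, Sunday, Monday, Tuesday — 4 of them qualify.
Total: 240 + 4 = 244.
Holidays: 6 August 2011 (Sat); 25 October 2011 (Tue); 2 December 2011 (Fri); 17 February 2012 (Fri); 21 February 2012 (Tue); 12 May 2012 (Sat); 13 May 2012 (Sun); 16 May 2012 (Wed).
5 of the 8 holidays fall on weekdays; the rest are weekends and were already excluded.
Business days: 244 − 5 = 239.

239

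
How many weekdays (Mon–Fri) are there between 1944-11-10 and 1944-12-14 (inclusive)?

1944-11-10 is a Friday.
That's 35 days from start to end, counting both.
35 = 7 × 5, so the span is exactly 5 full weeks.
Each full week contributes 5 weekdays (Mon–Fri): 5 × 5 = 25.
Total: 25.

25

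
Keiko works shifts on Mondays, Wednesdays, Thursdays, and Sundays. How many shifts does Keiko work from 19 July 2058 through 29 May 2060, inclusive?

388

19 July 2058 is a Friday.
That's 681 days from start to end, counting both.
681 = 7 × 97 + 2, so there are 97 full weeks plus 2 extra days.
Each full week contributes 4 days from the set (Mon, Wed, Thu, Sun): 97 × 4 = 388.
The 2 extra days are Fri, Sat — none qualify.
Total: 388 + 0 = 388.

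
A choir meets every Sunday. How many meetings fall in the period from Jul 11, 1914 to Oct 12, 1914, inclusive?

14 Sundays

Jul 11, 1914 is a Saturday.
That's 94 days from start to end, counting both.
94 = 7 × 13 + 3, so there are 13 full weeks plus 3 extra days.
Each full week contributes one Sunday: 13 so far.
The 3 extra days are Sat, Sun, Mon — 1 of them qualifies.
Total: 13 + 1 = 14.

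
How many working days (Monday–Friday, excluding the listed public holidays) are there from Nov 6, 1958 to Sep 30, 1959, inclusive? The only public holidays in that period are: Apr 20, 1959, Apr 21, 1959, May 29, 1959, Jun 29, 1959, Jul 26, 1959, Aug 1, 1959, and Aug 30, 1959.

231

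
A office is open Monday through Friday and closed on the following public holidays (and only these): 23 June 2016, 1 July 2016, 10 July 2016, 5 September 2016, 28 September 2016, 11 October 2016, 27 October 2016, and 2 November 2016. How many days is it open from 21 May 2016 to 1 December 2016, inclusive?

132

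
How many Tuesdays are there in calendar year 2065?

52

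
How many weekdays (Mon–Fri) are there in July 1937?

22

1937-07-01 is a Thursday.
That's 31 days from start to end, counting both.
31 = 7 × 4 + 3, so there are 4 full weeks plus 3 extra days.
Each full week contributes 5 weekdays (Mon–Fri): 4 × 5 = 20.
The 3 extra days are Thu, Fri, Sat — 2 of them qualify.
Total: 20 + 2 = 22.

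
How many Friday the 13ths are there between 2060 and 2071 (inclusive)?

Friday-the-13ths by year:
2060: Feb, Aug
2061: May
2062: Jan, Oct
2063: Apr, Jul
2064: Jun
2065: Feb, Mar, Nov
2066: Aug
2067: May
2068: Jan, Apr, Jul
2069: Sep, Dec
2070: Jun
2071: Feb, Mar, Nov

22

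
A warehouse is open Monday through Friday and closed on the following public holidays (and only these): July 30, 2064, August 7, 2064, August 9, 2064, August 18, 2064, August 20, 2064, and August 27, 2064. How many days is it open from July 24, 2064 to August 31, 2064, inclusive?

July 24, 2064 is a Thursday.
The range spans 39 days (inclusive of both endpoints).
39 = 7 × 5 + 4, so there are 5 full weeks plus 4 extra days.
Each full week contributes 5 weekdays (Mon–Fri): 5 × 5 = 25.
The 4 extra days are Thu, Fri, Sat, Sun — 2 of them qualify.
Total: 25 + 2 = 27.
Holidays: July 30, 2064 (Wed); August 7, 2064 (Thu); August 9, 2064 (Sat); August 18, 2064 (Mon); August 20, 2064 (Wed); August 27, 2064 (Wed).
5 of the 6 holidays fall on weekdays; the rest are weekends and were already excluded.
Business days: 27 − 5 = 22.

22 business days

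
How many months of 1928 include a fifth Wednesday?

A month has five Wednesdays exactly when Wednesday falls within its first (length − 28) days.
Jan: 31 days, starts Sun → 5 of Sun, Mon, Tue
Feb: 29 days, starts Wed → 5 of Wed ✓
Mar: 31 days, starts Thu → 5 of Thu, Fri, Sat
Apr: 30 days, starts Sun → 5 of Sun, Mon
May: 31 days, starts Tue → 5 of Tue, Wed, Thu ✓
Jun: 30 days, starts Fri → 5 of Fri, Sat
Jul: 31 days, starts Sun → 5 of Sun, Mon, Tue
Aug: 31 days, starts Wed → 5 of Wed, Thu, Fri ✓
Sep: 30 days, starts Sat → 5 of Sat, Sun
Oct: 31 days, starts Mon → 5 of Mon, Tue, Wed ✓
Nov: 30 days, starts Thu → 5 of Thu, Fri
Dec: 31 days, starts Sat → 5 of Sat, Sun, Mon
Months with five Wednesdays: Feb, May, Aug, Oct.

4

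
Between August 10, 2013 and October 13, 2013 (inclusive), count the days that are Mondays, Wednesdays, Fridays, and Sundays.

37

August 10, 2013 is a Saturday.
That's 65 days from start to end, counting both.
65 = 7 × 9 + 2, so there are 9 full weeks plus 2 extra days.
Each full week contributes 4 days from the set (Mon, Wed, Fri, Sun): 9 × 4 = 36.
The 2 extra days are Sat, Sun — 1 of them qualifies.
Total: 36 + 1 = 37.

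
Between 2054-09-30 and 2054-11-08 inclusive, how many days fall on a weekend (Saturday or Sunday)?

12

2054-09-30 is a Wednesday.
The range spans 40 days (inclusive of both endpoints).
40 = 7 × 5 + 5, so there are 5 full weeks plus 5 extra days.
Each full week contributes 2 weekend days (Sat, Sun): 5 × 2 = 10.
The 5 extra days are Wednesday, Thursday, Friday, Saturday, Sunday — 2 of them qualify.
Total: 10 + 2 = 12.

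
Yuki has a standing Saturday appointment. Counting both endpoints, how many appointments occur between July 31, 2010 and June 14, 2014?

203

July 31, 2010 is a Saturday.
From July 31, 2010 to June 14, 2014 is 1415 days inclusive.
1415 = 7 × 202 + 1, so there are 202 full weeks plus 1 extra day.
Each full week contributes one Saturday: 202 so far.
The 1 extra day is Sat — 1 of them qualifies.
Total: 202 + 1 = 203.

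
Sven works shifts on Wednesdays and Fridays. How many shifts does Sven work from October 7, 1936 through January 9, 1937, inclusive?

28

October 7, 1936 is a Wednesday.
The range spans 95 days (inclusive of both endpoints).
95 = 7 × 13 + 4, so there are 13 full weeks plus 4 extra days.
Each full week contributes 2 days from the set (Wed, Fri): 13 × 2 = 26.
The 4 extra days are Wed, Thu, Fri, Sat — 2 of them qualify.
Total: 26 + 2 = 28.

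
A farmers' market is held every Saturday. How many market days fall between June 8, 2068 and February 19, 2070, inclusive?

89

June 8, 2068 is a Friday.
From June 8, 2068 to February 19, 2070 is 622 days inclusive.
622 = 7 × 88 + 6, so there are 88 full weeks plus 6 extra days.
Each full week contributes one Saturday: 88 so far.
The 6 extra days are Fri, Sat, Sun, Mon, Tue, Wed — 1 of them qualifies.
Total: 88 + 1 = 89.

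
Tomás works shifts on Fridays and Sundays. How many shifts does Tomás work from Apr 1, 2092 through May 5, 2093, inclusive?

114

Apr 1, 2092 is a Tuesday.
The range spans 400 days (inclusive of both endpoints).
400 = 7 × 57 + 1, so there are 57 full weeks plus 1 extra day.
Each full week contributes 2 days from the set (Fri, Sun): 57 × 2 = 114.
The 1 extra day is Tue — none qualify.
Total: 114 + 0 = 114.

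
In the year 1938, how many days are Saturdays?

53

1 January 1938 is a Saturday.
That's 365 days from start to end, counting both.
365 = 7 × 52 + 1, so there are 52 full weeks plus 1 extra day.
Each full week contributes one Saturday: 52 so far.
The 1 extra day is Saturday — 1 of them qualifies.
Total: 52 + 1 = 53.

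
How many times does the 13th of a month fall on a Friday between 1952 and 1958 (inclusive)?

12

Friday-the-13ths by year:
1952: Jun
1953: Feb, Mar, Nov
1954: Aug
1955: May
1956: Jan, Apr, Jul
1957: Sep, Dec
1958: Jun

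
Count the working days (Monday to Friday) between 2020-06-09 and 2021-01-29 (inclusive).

169

2020-06-09 is a Tuesday.
From 2020-06-09 to 2021-01-29 is 235 days inclusive.
235 = 7 × 33 + 4, so there are 33 full weeks plus 4 extra days.
Each full week contributes 5 weekdays (Mon–Fri): 33 × 5 = 165.
The 4 extra days are Tue, Wed, Thu, Fri — 4 of them qualify.
Total: 165 + 4 = 169.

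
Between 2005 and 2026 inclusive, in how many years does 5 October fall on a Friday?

3

Day of week of October 5 in each year:
2005: Wed, 2006: Thu, 2007: Fri ✓, 2008: Sun, 2009: Mon, 2010: Tue, 2011: Wed, 2012: Fri ✓, 2013: Sat, 2014: Sun, 2015: Mon, 2016: Wed, 2017: Thu, 2018: Fri ✓, 2019: Sat, 2020: Mon, 2021: Tue, 2022: Wed, 2023: Thu, 2024: Sat, 2025: Sun, 2026: Mon
Fridays: 2007, 2012, 2018.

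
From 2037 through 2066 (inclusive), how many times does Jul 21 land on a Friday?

Day of week of July 21 in each year:
2037: Tue, 2038: Wed, 2039: Thu, 2040: Sat, 2041: Sun, 2042: Mon, 2043: Tue, 2044: Thu, 2045: Fri ✓, 2046: Sat, 2047: Sun, 2048: Tue, 2049: Wed, 2050: Thu, 2051: Fri ✓, 2052: Sun, 2053: Mon, 2054: Tue, 2055: Wed, 2056: Fri ✓, 2057: Sat, 2058: Sun, 2059: Mon, 2060: Wed, 2061: Thu, 2062: Fri ✓, 2063: Sat, 2064: Mon, 2065: Tue, 2066: Wed
Fridays: 2045, 2051, 2056, 2062.

4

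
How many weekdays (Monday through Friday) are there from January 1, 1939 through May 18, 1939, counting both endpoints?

99 weekdays

January 1, 1939 is a Sunday.
That's 138 days from start to end, counting both.
138 = 7 × 19 + 5, so there are 19 full weeks plus 5 extra days.
Each full week contributes 5 weekdays (Mon–Fri): 19 × 5 = 95.
The 5 extra days are Sunday, Monday, Tuesday, Wednesday, Thursday — 4 of them qualify.
Total: 95 + 4 = 99.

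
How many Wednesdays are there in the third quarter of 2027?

13

1 July 2027 is a Thursday.
That's 92 days from start to end, counting both.
92 = 7 × 13 + 1, so there are 13 full weeks plus 1 extra day.
Each full week contributes one Wednesday: 13 so far.
The 1 extra day is Thu — none qualify.
Total: 13 + 0 = 13.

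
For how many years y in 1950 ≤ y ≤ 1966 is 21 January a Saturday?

3

Day of week of January 21 in each year:
1950: Sat ✓, 1951: Sun, 1952: Mon, 1953: Wed, 1954: Thu, 1955: Fri, 1956: Sat ✓, 1957: Mon, 1958: Tue, 1959: Wed, 1960: Thu, 1961: Sat ✓, 1962: Sun, 1963: Mon, 1964: Tue, 1965: Thu, 1966: Fri
Saturdays: 1950, 1956, 1961.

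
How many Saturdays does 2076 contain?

52

2076-01-01 is a Wednesday.
From 2076-01-01 to 2076-12-31 is 366 days inclusive.
366 = 7 × 52 + 2, so there are 52 full weeks plus 2 extra days.
Each full week contributes one Saturday: 52 so far.
The 2 extra days are Wednesday, Thursday — none qualify.
Total: 52 + 0 = 52.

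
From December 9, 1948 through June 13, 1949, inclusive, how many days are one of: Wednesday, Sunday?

December 9, 1948 is a Thursday.
That's 187 days from start to end, counting both.
187 = 7 × 26 + 5, so there are 26 full weeks plus 5 extra days.
Each full week contributes 2 days from the set (Wed, Sun): 26 × 2 = 52.
The 5 extra days are Thursday, Friday, Saturday, Sunday, Monday — 1 of them qualifies.
Total: 52 + 1 = 53.

53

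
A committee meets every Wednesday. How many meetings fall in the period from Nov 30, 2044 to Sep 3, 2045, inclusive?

Nov 30, 2044 is a Wednesday.
That's 278 days from start to end, counting both.
278 = 7 × 39 + 5, so there are 39 full weeks plus 5 extra days.
Each full week contributes one Wednesday: 39 so far.
The 5 extra days are Wed, Thu, Fri, Sat, Sun — 1 of them qualifies.
Total: 39 + 1 = 40.

40 Wednesdays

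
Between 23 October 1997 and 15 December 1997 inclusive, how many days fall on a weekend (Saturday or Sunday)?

16

23 October 1997 is a Thursday.
From 23 October 1997 to 15 December 1997 is 54 days inclusive.
54 = 7 × 7 + 5, so there are 7 full weeks plus 5 extra days.
Each full week contributes 2 weekend days (Sat, Sun): 7 × 2 = 14.
The 5 extra days are Thu, Fri, Sat, Sun, Mon — 2 of them qualify.
Total: 14 + 2 = 16.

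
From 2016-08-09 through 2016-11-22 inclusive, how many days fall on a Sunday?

15

2016-08-09 is a Tuesday.
That's 106 days from start to end, counting both.
106 = 7 × 15 + 1, so there are 15 full weeks plus 1 extra day.
Each full week contributes one Sunday: 15 so far.
The 1 extra day is Tuesday — none qualify.
Total: 15 + 0 = 15.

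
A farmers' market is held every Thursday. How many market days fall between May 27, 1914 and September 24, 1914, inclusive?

May 27, 1914 is a Wednesday.
That's 121 days from start to end, counting both.
121 = 7 × 17 + 2, so there are 17 full weeks plus 2 extra days.
Each full week contributes one Thursday: 17 so far.
The 2 extra days are Wed, Thu — 1 of them qualifies.
Total: 17 + 1 = 18.

18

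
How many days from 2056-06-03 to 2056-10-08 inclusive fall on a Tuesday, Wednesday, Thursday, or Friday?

2056-06-03 is a Saturday.
From 2056-06-03 to 2056-10-08 is 128 days inclusive.
128 = 7 × 18 + 2, so there are 18 full weeks plus 2 extra days.
Each full week contributes 4 days from the set (Tue, Wed, Thu, Fri): 18 × 4 = 72.
The 2 extra days are Sat, Sun — none qualify.
Total: 72 + 0 = 72.

72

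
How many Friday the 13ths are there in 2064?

The 13th falls on a Friday when the month's 13th has weekday Fri.
Jan 13 is Sun; Feb 13 is Wed; Mar 13 is Thu; Apr 13 is Sun; May 13 is Tue; Jun 13 is Fri ✓; Jul 13 is Sun; Aug 13 is Wed; Sep 13 is Sat; Oct 13 is Mon; Nov 13 is Thu; Dec 13 is Sat.
Friday the 13ths: Jun.

1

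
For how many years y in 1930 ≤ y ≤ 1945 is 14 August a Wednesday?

2

Day of week of August 14 in each year:
1930: Thu, 1931: Fri, 1932: Sun, 1933: Mon, 1934: Tue, 1935: Wed ✓, 1936: Fri, 1937: Sat, 1938: Sun, 1939: Mon, 1940: Wed ✓, 1941: Thu, 1942: Fri, 1943: Sat, 1944: Mon, 1945: Tue
Wednesdays: 1935, 1940.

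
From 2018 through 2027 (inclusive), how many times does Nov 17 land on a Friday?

1

Day of week of November 17 in each year:
2018: Sat, 2019: Sun, 2020: Tue, 2021: Wed, 2022: Thu, 2023: Fri ✓, 2024: Sun, 2025: Mon, 2026: Tue, 2027: Wed
Fridays: 2023.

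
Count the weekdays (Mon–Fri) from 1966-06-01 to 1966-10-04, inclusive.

90 weekdays

1966-06-01 is a Wednesday.
The range spans 126 days (inclusive of both endpoints).
126 = 7 × 18, so the span is exactly 18 full weeks.
Each full week contributes 5 weekdays (Mon–Fri): 18 × 5 = 90.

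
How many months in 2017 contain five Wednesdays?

4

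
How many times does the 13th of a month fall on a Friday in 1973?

2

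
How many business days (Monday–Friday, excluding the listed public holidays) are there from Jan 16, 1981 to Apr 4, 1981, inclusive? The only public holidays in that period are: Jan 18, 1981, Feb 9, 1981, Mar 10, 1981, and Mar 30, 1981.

53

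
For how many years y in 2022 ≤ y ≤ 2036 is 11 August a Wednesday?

2

Day of week of August 11 in each year:
2022: Thu, 2023: Fri, 2024: Sun, 2025: Mon, 2026: Tue, 2027: Wed ✓, 2028: Fri, 2029: Sat, 2030: Sun, 2031: Mon, 2032: Wed ✓, 2033: Thu, 2034: Fri, 2035: Sat, 2036: Mon
Wednesdays: 2027, 2032.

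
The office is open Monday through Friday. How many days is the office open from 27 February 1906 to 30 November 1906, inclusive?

199

27 February 1906 is a Tuesday.
That's 277 days from start to end, counting both.
277 = 7 × 39 + 4, so there are 39 full weeks plus 4 extra days.
Each full week contributes 5 weekdays (Mon–Fri): 39 × 5 = 195.
The 4 extra days are Tue, Wed, Thu, Fri — 4 of them qualify.
Total: 195 + 4 = 199.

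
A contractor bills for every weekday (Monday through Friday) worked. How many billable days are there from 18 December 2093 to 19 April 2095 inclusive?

348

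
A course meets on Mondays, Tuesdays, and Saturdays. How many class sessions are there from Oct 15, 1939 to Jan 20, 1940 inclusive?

42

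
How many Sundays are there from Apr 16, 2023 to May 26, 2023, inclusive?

6

Apr 16, 2023 is a Sunday.
The range spans 41 days (inclusive of both endpoints).
41 = 7 × 5 + 6, so there are 5 full weeks plus 6 extra days.
Each full week contributes one Sunday: 5 so far.
The 6 extra days are Sun, Mon, Tue, Wed, Thu, Fri — 1 of them qualifies.
Total: 5 + 1 = 6.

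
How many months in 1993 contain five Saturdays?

4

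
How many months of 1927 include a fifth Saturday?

A month has five Saturdays exactly when Saturday falls within its first (length − 28) days.
Jan: 31 days, starts Sat → 5 of Sat, Sun, Mon ✓
Feb: 28 days, starts Tue → 5 of (none)
Mar: 31 days, starts Tue → 5 of Tue, Wed, Thu
Apr: 30 days, starts Fri → 5 of Fri, Sat ✓
May: 31 days, starts Sun → 5 of Sun, Mon, Tue
Jun: 30 days, starts Wed → 5 of Wed, Thu
Jul: 31 days, starts Fri → 5 of Fri, Sat, Sun ✓
Aug: 31 days, starts Mon → 5 of Mon, Tue, Wed
Sep: 30 days, starts Thu → 5 of Thu, Fri
Oct: 31 days, starts Sat → 5 of Sat, Sun, Mon ✓
Nov: 30 days, starts Tue → 5 of Tue, Wed
Dec: 31 days, starts Thu → 5 of Thu, Fri, Sat ✓
Months with five Saturdays: Jan, Apr, Jul, Oct, Dec.

5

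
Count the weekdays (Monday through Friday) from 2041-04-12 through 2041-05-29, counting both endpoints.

2041-04-12 is a Friday.
That's 48 days from start to end, counting both.
48 = 7 × 6 + 6, so there are 6 full weeks plus 6 extra days.
Each full week contributes 5 weekdays (Mon–Fri): 6 × 5 = 30.
The 6 extra days are Friday, Saturday, Sunday, Monday, Tuesday, Wednesday — 4 of them qualify.
Total: 30 + 4 = 34.

34 weekdays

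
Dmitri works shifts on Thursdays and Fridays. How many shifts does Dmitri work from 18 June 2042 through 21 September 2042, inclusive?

18 June 2042 is a Wednesday.
The range spans 96 days (inclusive of both endpoints).
96 = 7 × 13 + 5, so there are 13 full weeks plus 5 extra days.
Each full week contributes 2 days from the set (Thu, Fri): 13 × 2 = 26.
The 5 extra days are Wed, Thu, Fri, Sat, Sun — 2 of them qualify.
Total: 26 + 2 = 28.

28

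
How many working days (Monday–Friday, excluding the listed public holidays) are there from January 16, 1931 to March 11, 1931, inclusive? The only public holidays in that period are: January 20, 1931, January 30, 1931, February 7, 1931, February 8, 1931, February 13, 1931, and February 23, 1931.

35 working days

January 16, 1931 is a Friday.
The range spans 55 days (inclusive of both endpoints).
55 = 7 × 7 + 6, so there are 7 full weeks plus 6 extra days.
Each full week contributes 5 weekdays (Mon–Fri): 7 × 5 = 35.
The 6 extra days are Fri, Sat, Sun, Mon, Tue, Wed — 4 of them qualify.
Total: 35 + 4 = 39.
Holidays: January 20, 1931 (Tue); January 30, 1931 (Fri); February 7, 1931 (Sat); February 8, 1931 (Sun); February 13, 1931 (Fri); February 23, 1931 (Mon).
4 of the 6 holidays fall on weekdays; the rest are weekends and were already excluded.
Business days: 39 − 4 = 35.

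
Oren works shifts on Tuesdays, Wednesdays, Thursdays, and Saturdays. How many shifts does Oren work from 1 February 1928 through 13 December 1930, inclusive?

1 February 1928 is a Wednesday.
The range spans 1047 days (inclusive of both endpoints).
1047 = 7 × 149 + 4, so there are 149 full weeks plus 4 extra days.
Each full week contributes 4 days from the set (Tue, Wed, Thu, Sat): 149 × 4 = 596.
The 4 extra days are Wednesday, Thursday, Friday, Saturday — 3 of them qualify.
Total: 596 + 3 = 599.

599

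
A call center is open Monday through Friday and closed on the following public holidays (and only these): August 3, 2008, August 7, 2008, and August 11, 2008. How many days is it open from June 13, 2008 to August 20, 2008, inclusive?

June 13, 2008 is a Friday.
The range spans 69 days (inclusive of both endpoints).
69 = 7 × 9 + 6, so there are 9 full weeks plus 6 extra days.
Each full week contributes 5 weekdays (Mon–Fri): 9 × 5 = 45.
The 6 extra days are Fri, Sat, Sun, Mon, Tue, Wed — 4 of them qualify.
Total: 45 + 4 = 49.
Holidays: August 3, 2008 (Sun); August 7, 2008 (Thu); August 11, 2008 (Mon).
2 of the 3 holidays fall on weekdays; the rest are weekends and were already excluded.
Business days: 49 − 2 = 47.

47 business days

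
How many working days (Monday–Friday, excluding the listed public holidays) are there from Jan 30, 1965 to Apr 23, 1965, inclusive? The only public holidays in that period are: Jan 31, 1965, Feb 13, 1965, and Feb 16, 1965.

59

Jan 30, 1965 is a Saturday.
The range spans 84 days (inclusive of both endpoints).
84 = 7 × 12, so the span is exactly 12 full weeks.
Each full week contributes 5 weekdays (Mon–Fri): 12 × 5 = 60.
Holidays: Jan 31, 1965 (Sun); Feb 13, 1965 (Sat); Feb 16, 1965 (Tue).
1 of the 3 holidays fall on weekdays; the rest are weekends and were already excluded.
Business days: 60 − 1 = 59.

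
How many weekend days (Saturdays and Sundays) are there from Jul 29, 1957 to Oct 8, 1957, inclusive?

20

Jul 29, 1957 is a Monday.
From Jul 29, 1957 to Oct 8, 1957 is 72 days inclusive.
72 = 7 × 10 + 2, so there are 10 full weeks plus 2 extra days.
Each full week contributes 2 weekend days (Sat, Sun): 10 × 2 = 20.
The 2 extra days are Monday, Tuesday — none qualify.
Total: 20 + 0 = 20.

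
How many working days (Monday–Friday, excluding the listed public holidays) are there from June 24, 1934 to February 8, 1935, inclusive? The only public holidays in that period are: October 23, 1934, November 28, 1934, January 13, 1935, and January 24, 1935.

June 24, 1934 is a Sunday.
The range spans 230 days (inclusive of both endpoints).
230 = 7 × 32 + 6, so there are 32 full weeks plus 6 extra days.
Each full week contributes 5 weekdays (Mon–Fri): 32 × 5 = 160.
The 6 extra days are Sun, Mon, Tue, Wed, Thu, Fri — 5 of them qualify.
Total: 160 + 5 = 165.
Holidays: October 23, 1934 (Tue); November 28, 1934 (Wed); January 13, 1935 (Sun); January 24, 1935 (Thu).
3 of the 4 holidays fall on weekdays; the rest are weekends and were already excluded.
Business days: 165 − 3 = 162.

162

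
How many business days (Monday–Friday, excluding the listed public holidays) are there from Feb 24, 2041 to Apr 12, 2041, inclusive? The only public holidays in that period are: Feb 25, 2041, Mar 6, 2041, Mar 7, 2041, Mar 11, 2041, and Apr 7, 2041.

31

Feb 24, 2041 is a Sunday.
From Feb 24, 2041 to Apr 12, 2041 is 48 days inclusive.
48 = 7 × 6 + 6, so there are 6 full weeks plus 6 extra days.
Each full week contributes 5 weekdays (Mon–Fri): 6 × 5 = 30.
The 6 extra days are Sun, Mon, Tue, Wed, Thu, Fri — 5 of them qualify.
Total: 30 + 5 = 35.
Holidays: Feb 25, 2041 (Mon); Mar 6, 2041 (Wed); Mar 7, 2041 (Thu); Mar 11, 2041 (Mon); Apr 7, 2041 (Sun).
4 of the 5 holidays fall on weekdays; the rest are weekends and were already excluded.
Business days: 35 − 4 = 31.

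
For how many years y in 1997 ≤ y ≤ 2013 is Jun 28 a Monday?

3

Day of week of June 28 in each year:
1997: Sat, 1998: Sun, 1999: Mon ✓, 2000: Wed, 2001: Thu, 2002: Fri, 2003: Sat, 2004: Mon ✓, 2005: Tue, 2006: Wed, 2007: Thu, 2008: Sat, 2009: Sun, 2010: Mon ✓, 2011: Tue, 2012: Thu, 2013: Fri
Mondays: 1999, 2004, 2010.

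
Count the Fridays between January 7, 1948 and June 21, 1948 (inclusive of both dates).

24

January 7, 1948 is a Wednesday.
That's 167 days from start to end, counting both.
167 = 7 × 23 + 6, so there are 23 full weeks plus 6 extra days.
Each full week contributes one Friday: 23 so far.
The 6 extra days are Wed, Thu, Fri, Sat, Sun, Mon — 1 of them qualifies.
Total: 23 + 1 = 24.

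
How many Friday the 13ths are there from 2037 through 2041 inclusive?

10

Friday-the-13ths by year:
2037: Feb, Mar, Nov
2038: Aug
2039: May
2040: Jan, Apr, Jul
2041: Sep, Dec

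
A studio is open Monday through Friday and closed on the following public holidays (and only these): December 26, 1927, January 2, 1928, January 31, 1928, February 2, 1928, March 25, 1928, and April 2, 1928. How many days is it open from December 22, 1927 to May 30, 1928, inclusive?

110

December 22, 1927 is a Thursday.
From December 22, 1927 to May 30, 1928 is 161 days inclusive.
161 = 7 × 23, so the span is exactly 23 full weeks.
Each full week contributes 5 weekdays (Mon–Fri): 23 × 5 = 115.
Total: 115.
Holidays: December 26, 1927 (Mon); January 2, 1928 (Mon); January 31, 1928 (Tue); February 2, 1928 (Thu); March 25, 1928 (Sun); April 2, 1928 (Mon).
5 of the 6 holidays fall on weekdays; the rest are weekends and were already excluded.
Business days: 115 − 5 = 110.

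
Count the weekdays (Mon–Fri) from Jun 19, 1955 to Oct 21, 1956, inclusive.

350

Jun 19, 1955 is a Sunday.
That's 491 days from start to end, counting both.
491 = 7 × 70 + 1, so there are 70 full weeks plus 1 extra day.
Each full week contributes 5 weekdays (Mon–Fri): 70 × 5 = 350.
The 1 extra day is Sun — none qualify.
Total: 350 + 0 = 350.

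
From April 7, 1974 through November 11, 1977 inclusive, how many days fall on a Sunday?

188 Sundays

April 7, 1974 is a Sunday.
From April 7, 1974 to November 11, 1977 is 1315 days inclusive.
1315 = 7 × 187 + 6, so there are 187 full weeks plus 6 extra days.
Each full week contributes one Sunday: 187 so far.
The 6 extra days are Sunday, Monday, Tuesday, Wednesday, Thursday, Friday — 1 of them qualifies.
Total: 187 + 1 = 188.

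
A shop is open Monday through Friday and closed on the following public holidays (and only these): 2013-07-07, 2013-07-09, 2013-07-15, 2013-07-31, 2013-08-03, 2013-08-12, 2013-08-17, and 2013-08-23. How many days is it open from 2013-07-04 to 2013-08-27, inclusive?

34 working days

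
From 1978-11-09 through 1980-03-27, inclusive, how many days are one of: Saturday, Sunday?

144

1978-11-09 is a Thursday.
The range spans 505 days (inclusive of both endpoints).
505 = 7 × 72 + 1, so there are 72 full weeks plus 1 extra day.
Each full week contributes 2 days from the set (Sat, Sun): 72 × 2 = 144.
The 1 extra day is Thursday — none qualify.
Total: 144 + 0 = 144.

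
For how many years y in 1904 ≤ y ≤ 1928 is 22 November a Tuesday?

Day of week of November 22 in each year:
1904: Tue ✓, 1905: Wed, 1906: Thu, 1907: Fri, 1908: Sun, 1909: Mon, 1910: Tue ✓, 1911: Wed, 1912: Fri, 1913: Sat, 1914: Sun, 1915: Mon, 1916: Wed, 1917: Thu, 1918: Fri, 1919: Sat, 1920: Mon, 1921: Tue ✓, 1922: Wed, 1923: Thu, 1924: Sat, 1925: Sun, 1926: Mon, 1927: Tue ✓, 1928: Thu
Tuesdays: 1904, 1910, 1921, 1927.

4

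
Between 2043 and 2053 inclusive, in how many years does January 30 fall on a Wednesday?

1

Day of week of January 30 in each year:
2043: Fri, 2044: Sat, 2045: Mon, 2046: Tue, 2047: Wed ✓, 2048: Thu, 2049: Sat, 2050: Sun, 2051: Mon, 2052: Tue, 2053: Thu
Wednesdays: 2047.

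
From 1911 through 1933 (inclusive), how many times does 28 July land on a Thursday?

Day of week of July 28 in each year:
1911: Fri, 1912: Sun, 1913: Mon, 1914: Tue, 1915: Wed, 1916: Fri, 1917: Sat, 1918: Sun, 1919: Mon, 1920: Wed, 1921: Thu ✓, 1922: Fri, 1923: Sat, 1924: Mon, 1925: Tue, 1926: Wed, 1927: Thu ✓, 1928: Sat, 1929: Sun, 1930: Mon, 1931: Tue, 1932: Thu ✓, 1933: Fri
Thursdays: 1921, 1927, 1932.

3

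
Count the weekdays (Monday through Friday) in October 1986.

1986-10-01 is a Wednesday.
That's 31 days from start to end, counting both.
31 = 7 × 4 + 3, so there are 4 full weeks plus 3 extra days.
Each full week contributes 5 weekdays (Mon–Fri): 4 × 5 = 20.
The 3 extra days are Wednesday, Thursday, Friday — 3 of them qualify.
Total: 20 + 3 = 23.

23 weekdays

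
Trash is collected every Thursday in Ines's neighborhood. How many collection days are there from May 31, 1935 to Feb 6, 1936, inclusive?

May 31, 1935 is a Friday.
From May 31, 1935 to Feb 6, 1936 is 252 days inclusive.
252 = 7 × 36, so the span is exactly 36 full weeks.
Each full week contributes one Thursday: 36 so far.

36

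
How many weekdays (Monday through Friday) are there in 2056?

2056-01-01 is a Saturday.
That's 366 days from start to end, counting both.
366 = 7 × 52 + 2, so there are 52 full weeks plus 2 extra days.
Each full week contributes 5 weekdays (Mon–Fri): 52 × 5 = 260.
The 2 extra days are Saturday, Sunday — none qualify.
Total: 260 + 0 = 260.

260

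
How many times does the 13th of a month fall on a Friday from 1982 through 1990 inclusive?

Friday-the-13ths by year:
1982: Aug
1983: May
1984: Jan, Apr, Jul
1985: Sep, Dec
1986: Jun
1987: Feb, Mar, Nov
1988: May
1989: Jan, Oct
1990: Apr, Jul

16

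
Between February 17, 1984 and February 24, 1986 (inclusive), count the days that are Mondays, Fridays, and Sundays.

318

February 17, 1984 is a Friday.
The range spans 739 days (inclusive of both endpoints).
739 = 7 × 105 + 4, so there are 105 full weeks plus 4 extra days.
Each full week contributes 3 days from the set (Mon, Fri, Sun): 105 × 3 = 315.
The 4 extra days are Friday, Saturday, Sunday, Monday — 3 of them qualify.
Total: 315 + 3 = 318.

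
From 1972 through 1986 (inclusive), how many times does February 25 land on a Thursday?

Day of week of February 25 in each year:
1972: Fri, 1973: Sun, 1974: Mon, 1975: Tue, 1976: Wed, 1977: Fri, 1978: Sat, 1979: Sun, 1980: Mon, 1981: Wed, 1982: Thu ✓, 1983: Fri, 1984: Sat, 1985: Mon, 1986: Tue
Thursdays: 1982.

1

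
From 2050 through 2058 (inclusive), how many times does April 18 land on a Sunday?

1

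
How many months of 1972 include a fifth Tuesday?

4

A month has five Tuesdays exactly when Tuesday falls within its first (length − 28) days.
Jan: 31 days, starts Sat → 5 of Sat, Sun, Mon
Feb: 29 days, starts Tue → 5 of Tue ✓
Mar: 31 days, starts Wed → 5 of Wed, Thu, Fri
Apr: 30 days, starts Sat → 5 of Sat, Sun
May: 31 days, starts Mon → 5 of Mon, Tue, Wed ✓
Jun: 30 days, starts Thu → 5 of Thu, Fri
Jul: 31 days, starts Sat → 5 of Sat, Sun, Mon
Aug: 31 days, starts Tue → 5 of Tue, Wed, Thu ✓
Sep: 30 days, starts Fri → 5 of Fri, Sat
Oct: 31 days, starts Sun → 5 of Sun, Mon, Tue ✓
Nov: 30 days, starts Wed → 5 of Wed, Thu
Dec: 31 days, starts Fri → 5 of Fri, Sat, Sun
Months with five Tuesdays: Feb, May, Aug, Oct.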